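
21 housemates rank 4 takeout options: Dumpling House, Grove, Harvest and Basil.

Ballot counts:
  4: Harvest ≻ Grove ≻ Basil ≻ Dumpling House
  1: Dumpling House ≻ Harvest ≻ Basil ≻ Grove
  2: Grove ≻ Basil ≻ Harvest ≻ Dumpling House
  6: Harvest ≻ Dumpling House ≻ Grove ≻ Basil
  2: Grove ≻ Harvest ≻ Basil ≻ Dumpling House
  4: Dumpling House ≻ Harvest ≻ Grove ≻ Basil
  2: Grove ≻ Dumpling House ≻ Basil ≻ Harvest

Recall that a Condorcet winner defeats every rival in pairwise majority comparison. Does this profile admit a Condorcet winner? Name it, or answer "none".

Harvest

Pairwise majorities:
Dumpling House vs Grove: 1+6+4 = 11 for Dumpling House, 10 for Grove — Dumpling House by 11–10.
Dumpling House vs Harvest: 1+4+2 = 7 for Dumpling House, 14 for Harvest — Harvest by 14–7.
Dumpling House vs Basil: Dumpling House is ranked higher on 1+6+4+2 = 13 ballots, Basil on 8. Dumpling House wins 13–8.
Grove vs Harvest: 2+2+2 = 6 for Grove, 15 for Harvest — Harvest by 15–6.
Grove vs Basil: 20 to 1, Grove.
Harvest vs Basil: 17 to 4, Harvest.
Harvest beats each of Dumpling House, Grove, Basil — Harvest is the Condorcet winner.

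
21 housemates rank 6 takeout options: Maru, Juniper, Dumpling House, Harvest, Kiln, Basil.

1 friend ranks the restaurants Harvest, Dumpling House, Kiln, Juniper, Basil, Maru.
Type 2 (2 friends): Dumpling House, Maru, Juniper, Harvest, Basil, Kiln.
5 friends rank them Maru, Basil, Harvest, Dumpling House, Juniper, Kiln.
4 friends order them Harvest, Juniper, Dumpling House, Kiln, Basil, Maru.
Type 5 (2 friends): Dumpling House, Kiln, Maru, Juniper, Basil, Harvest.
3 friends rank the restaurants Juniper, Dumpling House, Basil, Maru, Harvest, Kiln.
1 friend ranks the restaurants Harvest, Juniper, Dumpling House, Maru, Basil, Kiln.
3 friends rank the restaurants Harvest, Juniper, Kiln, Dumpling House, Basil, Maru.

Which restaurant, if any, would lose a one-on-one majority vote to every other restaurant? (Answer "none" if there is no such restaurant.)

Pairwise majorities:
Maru vs Juniper: Juniper, 12–9.
Maru vs Dumpling House: Maru is ranked higher on 5 ballots, Dumpling House on 16. Dumpling House wins 16–5.
Maru vs Harvest: 2+5+2+3 = 12 for Maru, 9 for Harvest — Maru by 12–9.
Maru vs Kiln: 11 to 10, Maru.
Maru vs Basil: 2+5+2+1 = 10 for Maru, 11 for Basil — Basil by 11–10.
Juniper vs Dumpling House: Juniper, 11–10.
Juniper–Harvest: Harvest 14–7.
Juniper vs Kiln: 18 to 3, Juniper.
Juniper vs Basil: Juniper is ranked higher on 16 ballots, Basil on 5. Juniper wins 16–5.
Dumpling House vs Harvest: Harvest wins 14–7.
Dumpling House vs Kiln: Dumpling House preferred on 18 ballots; Dumpling House wins 18–3.
Dumpling House vs Basil: 16 to 5, Dumpling House.
Harvest–Kiln: Harvest 19–2.
Harvest–Basil: Harvest 11–10.
Kiln vs Basil: Basil wins 11–10.
Only Kiln has no wins; Kiln is the Condorcet loser.

Kiln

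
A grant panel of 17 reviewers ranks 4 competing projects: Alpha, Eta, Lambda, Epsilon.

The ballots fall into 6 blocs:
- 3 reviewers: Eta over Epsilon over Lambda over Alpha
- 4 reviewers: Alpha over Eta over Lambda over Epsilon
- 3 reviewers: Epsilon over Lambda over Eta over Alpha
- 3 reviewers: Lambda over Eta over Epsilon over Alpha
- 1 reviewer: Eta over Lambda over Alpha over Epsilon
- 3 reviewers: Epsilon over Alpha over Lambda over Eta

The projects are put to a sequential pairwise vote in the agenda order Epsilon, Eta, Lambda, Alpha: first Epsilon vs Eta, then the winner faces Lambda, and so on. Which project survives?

Lambda

Round 1: Epsilon vs Eta — 6–11, Eta advances.
Round 2: Eta vs Lambda — 8–9, Lambda advances.
Round 3: Lambda vs Alpha — 10–7, Lambda advances.
The agenda winner is Lambda.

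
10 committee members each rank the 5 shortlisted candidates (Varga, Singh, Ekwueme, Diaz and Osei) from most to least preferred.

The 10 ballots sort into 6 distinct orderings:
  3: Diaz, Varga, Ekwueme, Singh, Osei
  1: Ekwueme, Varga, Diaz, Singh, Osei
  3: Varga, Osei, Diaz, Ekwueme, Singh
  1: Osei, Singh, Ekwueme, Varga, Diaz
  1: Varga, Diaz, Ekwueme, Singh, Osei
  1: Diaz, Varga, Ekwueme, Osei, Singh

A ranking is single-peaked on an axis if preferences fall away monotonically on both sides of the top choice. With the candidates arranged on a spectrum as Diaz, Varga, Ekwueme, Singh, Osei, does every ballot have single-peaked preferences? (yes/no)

Axis positions: Diaz=1, Varga=2, Ekwueme=3, Singh=4, Osei=5.
Faction 1 (peak Diaz at position 1): ranking walks positions 1-2-3-4-5, expanding outward from the peak — single-peaked.
Faction 2 (peak Ekwueme at position 3): ranking walks positions 3-2-1-4-5, expanding outward from the peak — single-peaked.
Faction 3: ranking walks positions 2-5-1-3-4; Osei is ranked above Ekwueme even though Ekwueme lies between Osei and the peak Varga on the axis — preferences dip and rise again. Not single-peaked.
Faction 4 (peak Osei at position 5): ranking walks positions 5-4-3-2-1, expanding outward from the peak — single-peaked.
Faction 5 (peak Varga at position 2): ranking walks positions 2-1-3-4-5, expanding outward from the peak — single-peaked.
Faction 6: ranking walks positions 1-2-3-5-4; Osei is ranked above Singh even though Singh lies between Osei and the peak Diaz on the axis — preferences dip and rise again. Not single-peaked.
Faction 3 violates single-peakedness, so the profile is not single-peaked on this axis.

no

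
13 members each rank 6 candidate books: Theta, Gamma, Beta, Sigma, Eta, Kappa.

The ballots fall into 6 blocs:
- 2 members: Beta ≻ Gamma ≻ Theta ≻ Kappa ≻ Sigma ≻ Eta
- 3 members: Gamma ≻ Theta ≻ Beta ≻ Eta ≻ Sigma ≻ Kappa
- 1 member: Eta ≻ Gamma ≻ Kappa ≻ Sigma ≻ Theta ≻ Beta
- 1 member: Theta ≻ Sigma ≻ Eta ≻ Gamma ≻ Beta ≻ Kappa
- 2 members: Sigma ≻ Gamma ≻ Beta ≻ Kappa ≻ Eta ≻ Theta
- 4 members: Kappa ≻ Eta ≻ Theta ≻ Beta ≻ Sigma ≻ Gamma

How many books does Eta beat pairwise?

2

Eta against each rival (13 members):
Eta vs Theta: Eta wins 7–6.
Eta vs Gamma: 1+1+4 = 6 for Eta, 7 for Gamma — Gamma by 7–6.
Eta vs Beta: 6 to 7, Beta.
Eta vs Sigma: 3+1+4 = 8 for Eta, 5 for Sigma — Eta by 8–5.
Eta vs Kappa: 3+1+1 = 5 for Eta, 8 for Kappa — Kappa by 8–5.
Eta beats Theta, Sigma; loses to Gamma, Beta, Kappa — 2 pairwise wins.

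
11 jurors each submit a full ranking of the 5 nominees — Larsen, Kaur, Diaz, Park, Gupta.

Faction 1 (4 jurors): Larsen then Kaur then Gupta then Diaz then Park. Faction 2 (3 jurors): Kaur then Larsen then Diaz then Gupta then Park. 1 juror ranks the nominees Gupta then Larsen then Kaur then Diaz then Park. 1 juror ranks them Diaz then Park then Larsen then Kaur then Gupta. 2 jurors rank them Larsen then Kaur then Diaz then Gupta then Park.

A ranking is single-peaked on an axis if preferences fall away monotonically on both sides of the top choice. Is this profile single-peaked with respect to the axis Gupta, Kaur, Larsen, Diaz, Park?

Axis positions: Gupta=1, Kaur=2, Larsen=3, Diaz=4, Park=5.
Faction 1 (peak Larsen at position 3): ranking walks positions 3-2-1-4-5, expanding outward from the peak — single-peaked.
Faction 2 (peak Kaur at position 2): ranking walks positions 2-3-4-1-5, expanding outward from the peak — single-peaked.
Faction 3: ranking walks positions 1-3-2-4-5; Larsen is ranked above Kaur even though Kaur lies between Larsen and the peak Gupta on the axis — preferences dip and rise again. Not single-peaked.
Faction 4 (peak Diaz at position 4): ranking walks positions 4-5-3-2-1, expanding outward from the peak — single-peaked.
Faction 5 (peak Larsen at position 3): ranking walks positions 3-2-4-1-5, expanding outward from the peak — single-peaked.
Faction 3 violates single-peakedness, so the profile is not single-peaked on this axis.

no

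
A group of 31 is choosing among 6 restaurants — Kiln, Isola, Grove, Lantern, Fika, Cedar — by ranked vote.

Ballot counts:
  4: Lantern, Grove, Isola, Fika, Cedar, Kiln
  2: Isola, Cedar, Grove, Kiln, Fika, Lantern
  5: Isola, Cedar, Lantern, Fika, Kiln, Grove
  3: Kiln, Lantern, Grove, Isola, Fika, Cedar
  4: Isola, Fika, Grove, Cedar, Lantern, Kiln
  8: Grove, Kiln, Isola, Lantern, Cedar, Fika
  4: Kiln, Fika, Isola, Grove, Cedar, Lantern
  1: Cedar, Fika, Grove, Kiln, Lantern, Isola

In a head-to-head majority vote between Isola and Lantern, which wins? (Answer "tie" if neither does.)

Ballots ranking Isola above Lantern: 2 + 5 + 4 + 8 + 4 = 23.
Ballots ranking Lantern above Isola: 31 − 23 = 8.
Isola wins the head-to-head 23–8.

Isola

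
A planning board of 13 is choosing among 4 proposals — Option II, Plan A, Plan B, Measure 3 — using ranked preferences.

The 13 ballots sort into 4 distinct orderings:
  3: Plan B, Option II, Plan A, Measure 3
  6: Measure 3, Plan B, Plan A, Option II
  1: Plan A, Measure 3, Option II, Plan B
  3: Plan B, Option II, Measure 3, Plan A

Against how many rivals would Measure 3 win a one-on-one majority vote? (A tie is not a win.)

3

Measure 3 against each rival (13 council members):
Measure 3 vs Option II: Measure 3 preferred on 6+1 = 7 ballots; Measure 3 wins 7–6.
Measure 3 vs Plan A: Measure 3 preferred on 6+3 = 9 ballots; Measure 3 wins 9–4.
Measure 3 vs Plan B: Measure 3 preferred on 6+1 = 7 ballots; Measure 3 wins 7–6.
Measure 3 beats Option II, Plan A, Plan B — 3 pairwise wins.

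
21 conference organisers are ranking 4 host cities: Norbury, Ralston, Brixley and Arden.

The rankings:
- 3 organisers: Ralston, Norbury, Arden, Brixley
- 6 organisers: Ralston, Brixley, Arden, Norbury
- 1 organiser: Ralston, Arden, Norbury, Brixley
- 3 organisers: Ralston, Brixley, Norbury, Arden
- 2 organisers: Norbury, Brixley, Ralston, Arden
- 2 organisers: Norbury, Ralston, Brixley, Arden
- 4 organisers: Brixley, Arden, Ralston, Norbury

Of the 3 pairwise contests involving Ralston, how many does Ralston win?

Ralston against each rival (21 organisers):
Ralston vs Norbury: Ralston preferred on 3+6+1+3+4 = 17 ballots; Ralston wins 17–4.
Ralston vs Brixley: Ralston, 15–6.
Ralston vs Arden: Ralston wins 17–4.
Ralston beats Norbury, Brixley, Arden — 3 pairwise wins.

3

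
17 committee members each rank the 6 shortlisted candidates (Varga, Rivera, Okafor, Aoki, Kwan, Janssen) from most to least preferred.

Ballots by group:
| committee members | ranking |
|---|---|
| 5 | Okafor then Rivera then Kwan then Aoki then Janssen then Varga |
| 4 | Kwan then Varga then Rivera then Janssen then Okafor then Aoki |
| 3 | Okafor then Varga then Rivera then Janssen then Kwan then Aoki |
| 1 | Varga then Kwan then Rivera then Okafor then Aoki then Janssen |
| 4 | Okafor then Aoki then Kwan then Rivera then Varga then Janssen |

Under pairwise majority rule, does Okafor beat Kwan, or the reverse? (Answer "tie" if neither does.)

Ballots ranking Okafor above Kwan: 5 + 3 + 4 = 12.
Ballots ranking Kwan above Okafor: 17 − 12 = 5.
Okafor wins the head-to-head 12–5.

Okafor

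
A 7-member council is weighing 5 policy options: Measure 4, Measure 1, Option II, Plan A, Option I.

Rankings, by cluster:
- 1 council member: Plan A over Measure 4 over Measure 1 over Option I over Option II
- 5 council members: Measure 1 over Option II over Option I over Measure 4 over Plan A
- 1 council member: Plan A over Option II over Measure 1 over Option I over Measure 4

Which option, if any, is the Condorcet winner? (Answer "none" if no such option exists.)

Measure 1

Check each pair by majority over 7 ballots:
Measure 4–Measure 1: Measure 1 6–1.
Measure 4 vs Option II: Option II wins 6–1.
Measure 4 vs Plan A: Measure 4 wins 5–2.
Measure 4 vs Option I: Option I wins 6–1.
Measure 1 vs Option II: Measure 1 wins 6–1.
Measure 1–Plan A: Measure 1 5–2.
Measure 1–Option I: Measure 1 7–0.
Option II vs Plan A: Option II, 5–2.
Option II vs Option I: Option II wins 6–1.
Plan A vs Option I: Option I wins 5–2.
Measure 1 defeats every rival head-to-head and is the Condorcet winner.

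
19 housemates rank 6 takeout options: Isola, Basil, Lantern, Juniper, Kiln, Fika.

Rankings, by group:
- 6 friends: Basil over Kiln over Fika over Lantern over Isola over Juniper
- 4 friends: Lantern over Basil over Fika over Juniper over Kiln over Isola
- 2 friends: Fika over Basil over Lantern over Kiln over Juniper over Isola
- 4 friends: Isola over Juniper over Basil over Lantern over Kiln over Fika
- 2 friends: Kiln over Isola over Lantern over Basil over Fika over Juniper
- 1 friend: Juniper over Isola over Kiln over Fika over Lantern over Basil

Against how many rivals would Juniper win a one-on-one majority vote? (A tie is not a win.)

Juniper against each rival (19 friends):
Juniper vs Isola: 4+2+1 = 7 for Juniper, 12 for Isola — Isola by 12–7.
Juniper–Basil: Basil 14–5.
Juniper vs Lantern: 5 to 14, Lantern.
Juniper vs Kiln: Juniper is ranked higher on 4+4+1 = 9 ballots, Kiln on 10. Kiln wins 10–9.
Juniper vs Fika: Juniper preferred on 4+1 = 5 ballots; Fika wins 14–5.
Juniper beats no one; loses to Isola, Basil, Lantern, Kiln, Fika — 0 pairwise wins.

0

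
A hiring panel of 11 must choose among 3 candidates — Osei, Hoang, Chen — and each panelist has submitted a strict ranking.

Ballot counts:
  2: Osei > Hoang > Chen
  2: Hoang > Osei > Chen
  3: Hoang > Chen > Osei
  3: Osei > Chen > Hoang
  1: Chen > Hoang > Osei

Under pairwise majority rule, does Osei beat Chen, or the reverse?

Ballots ranking Osei above Chen: 2 + 2 + 3 = 7.
Ballots ranking Chen above Osei: 11 − 7 = 4.
Osei wins the head-to-head 7–4.

Osei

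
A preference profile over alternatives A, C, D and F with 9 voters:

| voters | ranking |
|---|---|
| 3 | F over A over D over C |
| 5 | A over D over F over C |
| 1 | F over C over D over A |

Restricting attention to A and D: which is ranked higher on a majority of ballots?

Ballots ranking A above D: 3 + 5 = 8.
Ballots ranking D above A: 9 − 8 = 1.
A wins the head-to-head 8–1.

A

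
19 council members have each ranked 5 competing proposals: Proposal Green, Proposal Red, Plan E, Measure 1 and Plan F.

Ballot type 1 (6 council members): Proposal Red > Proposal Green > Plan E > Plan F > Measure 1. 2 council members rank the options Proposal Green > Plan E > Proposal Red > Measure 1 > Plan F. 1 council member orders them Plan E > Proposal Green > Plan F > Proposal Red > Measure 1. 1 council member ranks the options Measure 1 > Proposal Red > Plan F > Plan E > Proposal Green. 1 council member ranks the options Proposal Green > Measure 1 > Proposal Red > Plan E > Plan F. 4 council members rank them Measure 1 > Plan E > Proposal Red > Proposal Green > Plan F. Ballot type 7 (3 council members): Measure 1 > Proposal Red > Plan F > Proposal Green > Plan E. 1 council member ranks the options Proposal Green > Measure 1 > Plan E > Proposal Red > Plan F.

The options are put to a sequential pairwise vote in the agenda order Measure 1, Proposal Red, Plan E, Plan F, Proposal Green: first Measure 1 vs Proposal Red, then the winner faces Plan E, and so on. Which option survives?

Round 1: Measure 1 vs Proposal Red — 10–9, Measure 1 advances.
Round 2: Measure 1 vs Plan E — 10–9, Measure 1 advances.
Round 3: Measure 1 vs Plan F — 12–7, Measure 1 advances.
Round 4: Measure 1 vs Proposal Green — 8–11, Proposal Green advances.
Proposal Green survives the agenda.

Proposal Green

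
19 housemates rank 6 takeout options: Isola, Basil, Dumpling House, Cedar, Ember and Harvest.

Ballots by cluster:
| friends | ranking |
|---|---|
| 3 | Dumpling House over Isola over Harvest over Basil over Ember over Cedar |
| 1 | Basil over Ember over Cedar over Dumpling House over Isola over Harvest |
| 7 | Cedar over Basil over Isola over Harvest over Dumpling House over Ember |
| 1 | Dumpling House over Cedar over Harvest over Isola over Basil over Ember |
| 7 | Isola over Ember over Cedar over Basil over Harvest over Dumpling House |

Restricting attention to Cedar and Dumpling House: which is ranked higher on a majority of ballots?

Cedar

Ballots ranking Cedar above Dumpling House: 1 + 7 + 7 = 15.
Ballots ranking Dumpling House above Cedar: 19 − 15 = 4.
Cedar wins the head-to-head 15–4.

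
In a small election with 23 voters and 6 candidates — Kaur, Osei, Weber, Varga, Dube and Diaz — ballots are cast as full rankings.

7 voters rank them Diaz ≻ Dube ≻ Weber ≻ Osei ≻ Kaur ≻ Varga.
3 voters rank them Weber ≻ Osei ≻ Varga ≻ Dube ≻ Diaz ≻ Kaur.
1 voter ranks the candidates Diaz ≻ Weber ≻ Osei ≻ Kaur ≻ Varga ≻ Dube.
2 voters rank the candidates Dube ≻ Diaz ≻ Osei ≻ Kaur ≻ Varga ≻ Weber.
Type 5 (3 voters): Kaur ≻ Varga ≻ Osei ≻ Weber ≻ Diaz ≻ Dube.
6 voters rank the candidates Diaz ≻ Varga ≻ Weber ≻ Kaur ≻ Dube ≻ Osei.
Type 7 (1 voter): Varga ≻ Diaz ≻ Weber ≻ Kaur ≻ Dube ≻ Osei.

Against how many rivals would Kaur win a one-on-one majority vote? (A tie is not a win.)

1

Kaur against each rival (23 voters):
Kaur vs Osei: Osei, 13–10.
Kaur vs Weber: 2+3 = 5 for Kaur, 18 for Weber — Weber by 18–5.
Kaur vs Varga: Kaur wins 13–10.
Kaur vs Dube: 11 to 12, Dube.
Kaur vs Diaz: Diaz, 20–3.
Kaur beats Varga; loses to Osei, Weber, Dube, Diaz — 1 pairwise win.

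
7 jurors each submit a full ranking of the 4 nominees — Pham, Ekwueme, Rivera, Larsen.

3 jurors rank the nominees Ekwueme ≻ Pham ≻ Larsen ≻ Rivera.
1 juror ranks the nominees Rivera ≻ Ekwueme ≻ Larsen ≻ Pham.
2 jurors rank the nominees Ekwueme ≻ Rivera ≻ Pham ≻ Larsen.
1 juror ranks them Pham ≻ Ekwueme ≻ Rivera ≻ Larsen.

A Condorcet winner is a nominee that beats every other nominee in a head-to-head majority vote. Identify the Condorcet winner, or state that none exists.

Ekwueme

Check each pair by majority over 7 ballots:
Pham vs Ekwueme: Pham preferred on 1 ballot; Ekwueme wins 6–1.
Pham–Rivera: Pham 4–3.
Pham vs Larsen: Pham is ranked higher on 3+2+1 = 6 ballots, Larsen on 1. Pham wins 6–1.
Ekwueme vs Rivera: 6 to 1, Ekwueme.
Ekwueme vs Larsen: Ekwueme, 7–0.
Rivera vs Larsen: Rivera preferred on 1+2+1 = 4 ballots; Rivera wins 4–3.
Ekwueme beats each of Pham, Rivera, Larsen — Ekwueme is the Condorcet winner.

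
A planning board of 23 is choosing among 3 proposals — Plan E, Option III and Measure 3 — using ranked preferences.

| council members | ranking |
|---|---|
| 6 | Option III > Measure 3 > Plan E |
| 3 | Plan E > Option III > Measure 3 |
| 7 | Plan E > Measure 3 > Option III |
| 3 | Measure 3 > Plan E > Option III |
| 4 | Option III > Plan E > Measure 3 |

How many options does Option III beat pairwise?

Option III against each rival (23 council members):
Option III vs Plan E: 10 to 13, Plan E.
Option III vs Measure 3: 6+3+4 = 13 for Option III, 10 for Measure 3 — Option III by 13–10.
Option III beats Measure 3; loses to Plan E — 1 pairwise win.

1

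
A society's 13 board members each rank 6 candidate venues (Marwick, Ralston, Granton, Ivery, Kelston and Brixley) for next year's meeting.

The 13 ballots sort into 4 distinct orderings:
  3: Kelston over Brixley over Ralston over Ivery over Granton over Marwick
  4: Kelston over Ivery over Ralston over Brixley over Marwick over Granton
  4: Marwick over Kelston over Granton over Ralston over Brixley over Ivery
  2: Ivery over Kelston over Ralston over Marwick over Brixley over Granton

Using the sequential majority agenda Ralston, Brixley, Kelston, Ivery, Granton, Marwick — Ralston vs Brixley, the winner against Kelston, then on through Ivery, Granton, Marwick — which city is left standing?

Round 1: Ralston vs Brixley — 10–3, Ralston advances.
Round 2: Ralston vs Kelston — 0–13, Kelston advances.
Round 3: Kelston vs Ivery — 11–2, Kelston advances.
Round 4: Kelston vs Granton — 13–0, Kelston advances.
Round 5: Kelston vs Marwick — 9–4, Kelston advances.
Kelston survives the agenda.

Kelston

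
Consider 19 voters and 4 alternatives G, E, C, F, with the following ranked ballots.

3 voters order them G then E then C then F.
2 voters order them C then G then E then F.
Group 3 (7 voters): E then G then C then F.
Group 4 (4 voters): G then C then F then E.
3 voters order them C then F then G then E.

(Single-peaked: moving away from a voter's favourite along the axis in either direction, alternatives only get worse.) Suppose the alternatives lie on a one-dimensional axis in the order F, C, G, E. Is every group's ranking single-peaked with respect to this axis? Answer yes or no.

Axis positions: F=1, C=2, G=3, E=4.
Group 1 (peak G at position 3): ranking walks positions 3-4-2-1, expanding outward from the peak — single-peaked.
Group 2 (peak C at position 2): ranking walks positions 2-3-4-1, expanding outward from the peak — single-peaked.
Group 3 (peak E at position 4): ranking walks positions 4-3-2-1, expanding outward from the peak — single-peaked.
Group 4 (peak G at position 3): ranking walks positions 3-2-1-4, expanding outward from the peak — single-peaked.
Group 5 (peak C at position 2): ranking walks positions 2-1-3-4, expanding outward from the peak — single-peaked.
Every ranking is single-peaked on this axis.

yes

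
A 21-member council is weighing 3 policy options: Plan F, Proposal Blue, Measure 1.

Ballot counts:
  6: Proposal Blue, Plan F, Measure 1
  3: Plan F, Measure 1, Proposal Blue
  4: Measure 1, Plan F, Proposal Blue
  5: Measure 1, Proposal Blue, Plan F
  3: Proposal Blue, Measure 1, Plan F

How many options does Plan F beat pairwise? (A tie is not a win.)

Plan F against each rival (21 council members):
Plan F–Proposal Blue: Proposal Blue 14–7.
Plan F vs Measure 1: 9 to 12, Measure 1.
Plan F beats no one; loses to Proposal Blue, Measure 1 — 0 pairwise wins.

0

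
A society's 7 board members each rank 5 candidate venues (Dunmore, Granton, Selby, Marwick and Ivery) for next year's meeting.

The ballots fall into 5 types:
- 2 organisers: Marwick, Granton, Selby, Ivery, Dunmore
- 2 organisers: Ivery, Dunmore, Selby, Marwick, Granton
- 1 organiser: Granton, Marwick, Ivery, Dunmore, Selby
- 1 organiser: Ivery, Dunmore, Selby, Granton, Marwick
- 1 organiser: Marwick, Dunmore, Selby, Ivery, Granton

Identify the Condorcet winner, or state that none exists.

Check each pair by majority over 7 ballots:
Dunmore vs Granton: Dunmore, 4–3.
Dunmore–Selby: Dunmore 5–2.
Dunmore vs Marwick: Marwick, 4–3.
Dunmore vs Ivery: Ivery, 6–1.
Granton vs Selby: Selby, 4–3.
Granton vs Marwick: Marwick wins 5–2.
Granton vs Ivery: Ivery wins 4–3.
Selby–Marwick: Marwick 4–3.
Selby vs Ivery: Ivery, 4–3.
Marwick vs Ivery: Marwick, 4–3.
Marwick defeats every rival head-to-head and is the Condorcet winner.

Marwick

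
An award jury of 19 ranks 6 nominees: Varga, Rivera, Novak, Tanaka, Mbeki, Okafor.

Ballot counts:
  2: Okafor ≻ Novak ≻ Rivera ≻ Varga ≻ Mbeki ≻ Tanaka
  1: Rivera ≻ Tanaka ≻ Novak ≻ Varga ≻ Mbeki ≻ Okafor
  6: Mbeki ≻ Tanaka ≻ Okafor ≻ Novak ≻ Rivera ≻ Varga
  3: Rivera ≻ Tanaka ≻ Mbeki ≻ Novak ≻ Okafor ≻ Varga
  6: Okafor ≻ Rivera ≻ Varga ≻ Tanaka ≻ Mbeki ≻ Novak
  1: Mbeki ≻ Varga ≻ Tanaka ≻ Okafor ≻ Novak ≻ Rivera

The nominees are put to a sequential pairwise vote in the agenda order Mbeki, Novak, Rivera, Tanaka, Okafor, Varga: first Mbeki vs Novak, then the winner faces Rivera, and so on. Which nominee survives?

Round 1: Mbeki vs Novak — 16–3, Mbeki advances.
Round 2: Mbeki vs Rivera — 7–12, Rivera advances.
Round 3: Rivera vs Tanaka — 12–7, Rivera advances.
Round 4: Rivera vs Okafor — 4–15, Okafor advances.
Round 5: Okafor vs Varga — 17–2, Okafor advances.
The agenda winner is Okafor.

Okafor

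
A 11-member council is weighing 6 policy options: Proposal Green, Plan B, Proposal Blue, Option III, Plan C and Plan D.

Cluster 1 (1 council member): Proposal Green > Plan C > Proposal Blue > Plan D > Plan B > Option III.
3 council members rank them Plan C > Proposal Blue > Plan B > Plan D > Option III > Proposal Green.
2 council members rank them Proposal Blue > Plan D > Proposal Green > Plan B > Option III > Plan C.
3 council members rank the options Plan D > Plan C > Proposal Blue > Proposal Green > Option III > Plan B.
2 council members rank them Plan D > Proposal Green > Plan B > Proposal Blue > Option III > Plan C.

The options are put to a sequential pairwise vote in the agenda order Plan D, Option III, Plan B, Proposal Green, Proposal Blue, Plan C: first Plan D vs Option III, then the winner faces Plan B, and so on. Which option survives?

Round 1: Plan D vs Option III — 11–0, Plan D advances.
Round 2: Plan D vs Plan B — 8–3, Plan D advances.
Round 3: Plan D vs Proposal Green — 10–1, Plan D advances.
Round 4: Plan D vs Proposal Blue — 5–6, Proposal Blue advances.
Round 5: Proposal Blue vs Plan C — 4–7, Plan C advances.
Plan C survives the agenda.

Plan C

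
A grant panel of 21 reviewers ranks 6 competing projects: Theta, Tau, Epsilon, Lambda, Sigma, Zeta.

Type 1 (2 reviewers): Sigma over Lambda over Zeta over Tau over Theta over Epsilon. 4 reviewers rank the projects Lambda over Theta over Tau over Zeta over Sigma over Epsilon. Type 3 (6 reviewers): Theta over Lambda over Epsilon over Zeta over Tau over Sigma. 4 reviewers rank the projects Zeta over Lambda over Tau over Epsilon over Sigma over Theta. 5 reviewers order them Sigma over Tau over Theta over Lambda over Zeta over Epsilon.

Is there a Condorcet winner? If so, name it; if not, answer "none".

none

Pairwise majorities:
Theta vs Tau: 10 to 11, Tau.
Theta vs Epsilon: Theta is ranked higher on 2+4+6+5 = 17 ballots, Epsilon on 4. Theta wins 17–4.
Theta vs Lambda: 11 to 10, Theta.
Theta vs Sigma: 4+6 = 10 for Theta, 11 for Sigma — Sigma by 11–10.
Theta vs Zeta: 15 to 6, Theta.
Tau vs Epsilon: 2+4+4+5 = 15 for Tau, 6 for Epsilon — Tau by 15–6.
Tau vs Lambda: 5 to 16, Lambda.
Tau vs Sigma: 4+6+4 = 14 for Tau, 7 for Sigma — Tau by 14–7.
Tau vs Zeta: Tau preferred on 4+5 = 9 ballots; Zeta wins 12–9.
Epsilon vs Lambda: Epsilon preferred on 0 ballots; Lambda wins 21–0.
Epsilon vs Sigma: 10 to 11, Sigma.
Epsilon vs Zeta: 6 to 15, Zeta.
Lambda vs Sigma: Lambda preferred on 4+6+4 = 14 ballots; Lambda wins 14–7.
Lambda vs Zeta: Lambda wins 17–4.
Sigma vs Zeta: Zeta wins 14–7.
No project is unbeaten: Theta loses to Tau; Tau loses to Lambda; Epsilon loses to Theta; Lambda loses to Theta; Sigma loses to Tau; Zeta loses to Theta. In particular Theta → Lambda → Tau → Theta is a majority cycle — no Condorcet winner exists.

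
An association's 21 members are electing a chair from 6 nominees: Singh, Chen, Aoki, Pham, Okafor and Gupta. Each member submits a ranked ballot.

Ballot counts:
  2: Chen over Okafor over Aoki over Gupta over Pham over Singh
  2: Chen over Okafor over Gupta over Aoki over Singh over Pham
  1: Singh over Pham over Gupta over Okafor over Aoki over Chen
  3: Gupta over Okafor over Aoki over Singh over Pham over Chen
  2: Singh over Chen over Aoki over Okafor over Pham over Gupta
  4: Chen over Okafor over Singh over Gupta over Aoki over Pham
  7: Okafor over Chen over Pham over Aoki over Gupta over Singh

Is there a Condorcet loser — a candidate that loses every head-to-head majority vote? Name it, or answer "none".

Pham

Pairwise majorities:
Singh vs Chen: Chen, 15–6.
Singh vs Aoki: Singh preferred on 1+2+4 = 7 ballots; Aoki wins 14–7.
Singh vs Pham: 2+1+3+2+4 = 12 for Singh, 9 for Pham — Singh by 12–9.
Singh vs Okafor: Singh is ranked higher on 1+2 = 3 ballots, Okafor on 18. Okafor wins 18–3.
Singh vs Gupta: Singh is ranked higher on 1+2+4 = 7 ballots, Gupta on 14. Gupta wins 14–7.
Chen vs Aoki: 2+2+2+4+7 = 17 for Chen, 4 for Aoki — Chen by 17–4.
Chen vs Pham: Chen preferred on 2+2+2+4+7 = 17 ballots; Chen wins 17–4.
Chen–Okafor: Okafor 11–10.
Chen vs Gupta: 17 to 4, Chen.
Aoki vs Pham: Aoki wins 13–8.
Aoki vs Okafor: Aoki preferred on 2 ballots; Okafor wins 19–2.
Aoki vs Gupta: Aoki wins 11–10.
Pham vs Okafor: 1 to 20, Okafor.
Pham vs Gupta: Pham preferred on 1+2+7 = 10 ballots; Gupta wins 11–10.
Okafor vs Gupta: Okafor is ranked higher on 2+2+2+4+7 = 17 ballots, Gupta on 4. Okafor wins 17–4.
Pham is beaten in every head-to-head and is the Condorcet loser.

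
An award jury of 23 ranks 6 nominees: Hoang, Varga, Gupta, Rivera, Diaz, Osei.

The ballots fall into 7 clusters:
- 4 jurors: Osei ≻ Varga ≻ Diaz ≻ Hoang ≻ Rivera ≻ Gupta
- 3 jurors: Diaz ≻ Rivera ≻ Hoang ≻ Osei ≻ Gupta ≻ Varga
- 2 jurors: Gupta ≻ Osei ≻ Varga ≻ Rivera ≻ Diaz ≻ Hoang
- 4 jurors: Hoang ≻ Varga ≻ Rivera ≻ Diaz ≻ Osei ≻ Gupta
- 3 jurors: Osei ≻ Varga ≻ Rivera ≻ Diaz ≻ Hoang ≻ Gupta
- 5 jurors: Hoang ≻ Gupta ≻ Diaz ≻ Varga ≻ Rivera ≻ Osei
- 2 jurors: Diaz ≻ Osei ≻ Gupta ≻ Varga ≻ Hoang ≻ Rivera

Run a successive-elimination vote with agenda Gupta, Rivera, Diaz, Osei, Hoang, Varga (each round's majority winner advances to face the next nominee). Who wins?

Varga

Round 1: Gupta vs Rivera — 9–14, Rivera advances.
Round 2: Rivera vs Diaz — 9–14, Diaz advances.
Round 3: Diaz vs Osei — 14–9, Diaz advances.
Round 4: Diaz vs Hoang — 14–9, Diaz advances.
Round 5: Diaz vs Varga — 10–13, Varga advances.
The agenda winner is Varga.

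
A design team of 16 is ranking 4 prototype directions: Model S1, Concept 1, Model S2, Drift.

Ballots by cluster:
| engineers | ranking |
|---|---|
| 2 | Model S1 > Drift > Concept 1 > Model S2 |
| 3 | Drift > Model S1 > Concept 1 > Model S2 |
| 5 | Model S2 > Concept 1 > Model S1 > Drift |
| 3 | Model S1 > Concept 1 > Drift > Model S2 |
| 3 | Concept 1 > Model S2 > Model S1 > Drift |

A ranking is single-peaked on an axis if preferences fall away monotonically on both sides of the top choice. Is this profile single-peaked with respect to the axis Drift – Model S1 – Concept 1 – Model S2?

yes

Axis positions: Drift=1, Model S1=2, Concept 1=3, Model S2=4.
Cluster 1 (peak Model S1 at position 2): ranking walks positions 2-1-3-4, expanding outward from the peak — single-peaked.
Cluster 2 (peak Drift at position 1): ranking walks positions 1-2-3-4, expanding outward from the peak — single-peaked.
Cluster 3 (peak Model S2 at position 4): ranking walks positions 4-3-2-1, expanding outward from the peak — single-peaked.
Cluster 4 (peak Model S1 at position 2): ranking walks positions 2-3-1-4, expanding outward from the peak — single-peaked.
Cluster 5 (peak Concept 1 at position 3): ranking walks positions 3-4-2-1, expanding outward from the peak — single-peaked.
Every ranking is single-peaked on this axis.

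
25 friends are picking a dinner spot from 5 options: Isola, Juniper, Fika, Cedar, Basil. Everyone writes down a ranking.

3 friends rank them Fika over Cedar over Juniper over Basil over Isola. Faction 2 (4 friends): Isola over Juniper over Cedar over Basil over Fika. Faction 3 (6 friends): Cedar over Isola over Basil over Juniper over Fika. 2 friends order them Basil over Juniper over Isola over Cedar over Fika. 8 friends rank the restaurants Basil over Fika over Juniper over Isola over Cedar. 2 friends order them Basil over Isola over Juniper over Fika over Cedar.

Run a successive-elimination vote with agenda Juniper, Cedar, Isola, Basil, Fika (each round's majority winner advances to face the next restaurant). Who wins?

Basil

Round 1: Juniper vs Cedar — 16–9, Juniper advances.
Round 2: Juniper vs Isola — 13–12, Juniper advances.
Round 3: Juniper vs Basil — 7–18, Basil advances.
Round 4: Basil vs Fika — 22–3, Basil advances.
The agenda winner is Basil.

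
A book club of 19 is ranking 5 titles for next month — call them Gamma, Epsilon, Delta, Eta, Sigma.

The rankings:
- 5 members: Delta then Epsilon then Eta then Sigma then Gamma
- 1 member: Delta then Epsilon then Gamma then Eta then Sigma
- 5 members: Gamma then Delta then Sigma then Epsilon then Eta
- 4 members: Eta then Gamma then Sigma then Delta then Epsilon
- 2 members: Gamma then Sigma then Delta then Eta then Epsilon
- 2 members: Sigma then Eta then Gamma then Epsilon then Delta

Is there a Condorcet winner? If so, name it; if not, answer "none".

none

Pairwise majorities:
Gamma vs Epsilon: Gamma preferred on 5+4+2+2 = 13 ballots; Gamma wins 13–6.
Gamma–Delta: Gamma 13–6.
Gamma vs Eta: Eta, 11–8.
Gamma vs Sigma: 1+5+4+2 = 12 for Gamma, 7 for Sigma — Gamma by 12–7.
Epsilon vs Delta: Delta, 17–2.
Epsilon vs Eta: Epsilon wins 11–8.
Epsilon vs Sigma: 6 to 13, Sigma.
Delta vs Eta: 5+1+5+2 = 13 for Delta, 6 for Eta — Delta by 13–6.
Delta vs Sigma: Delta is ranked higher on 5+1+5 = 11 ballots, Sigma on 8. Delta wins 11–8.
Eta–Sigma: Eta 10–9.
Every book loses at least once (Gamma loses to Eta; Epsilon loses to Gamma; Delta loses to Gamma; Eta loses to Epsilon; Sigma loses to Gamma). The majority relation contains the cycle Gamma beats Epsilon beats Eta beats Gamma, so there is no Condorcet winner.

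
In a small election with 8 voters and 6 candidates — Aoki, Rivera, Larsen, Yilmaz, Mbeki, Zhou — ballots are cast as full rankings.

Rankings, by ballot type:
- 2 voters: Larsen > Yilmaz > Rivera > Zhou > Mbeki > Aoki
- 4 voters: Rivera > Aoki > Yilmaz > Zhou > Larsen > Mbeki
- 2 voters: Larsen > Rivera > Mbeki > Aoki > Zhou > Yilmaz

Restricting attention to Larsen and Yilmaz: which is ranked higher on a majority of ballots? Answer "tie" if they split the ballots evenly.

Ballots ranking Larsen above Yilmaz: 2 + 2 = 4.
Ballots ranking Yilmaz above Larsen: 8 − 4 = 4.
4–4: the pair ties.

tie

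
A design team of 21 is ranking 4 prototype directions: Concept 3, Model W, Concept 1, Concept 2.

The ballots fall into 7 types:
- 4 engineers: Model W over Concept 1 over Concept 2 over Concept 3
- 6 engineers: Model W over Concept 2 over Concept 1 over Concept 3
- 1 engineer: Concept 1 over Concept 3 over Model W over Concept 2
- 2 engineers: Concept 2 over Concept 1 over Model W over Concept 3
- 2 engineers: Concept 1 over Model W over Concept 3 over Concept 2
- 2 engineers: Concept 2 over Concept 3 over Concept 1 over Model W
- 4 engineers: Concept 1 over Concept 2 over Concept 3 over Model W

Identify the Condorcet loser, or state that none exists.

Concept 3

Pairwise majorities:
Concept 3 vs Model W: Concept 3 preferred on 1+2+4 = 7 ballots; Model W wins 14–7.
Concept 3 vs Concept 1: 2 to 19, Concept 1.
Concept 3 vs Concept 2: Concept 2, 18–3.
Model W vs Concept 1: Concept 1, 11–10.
Model W vs Concept 2: Model W is ranked higher on 4+6+1+2 = 13 ballots, Concept 2 on 8. Model W wins 13–8.
Concept 1 vs Concept 2: Concept 1, 11–10.
Concept 3 loses to every other design — it is the Condorcet loser.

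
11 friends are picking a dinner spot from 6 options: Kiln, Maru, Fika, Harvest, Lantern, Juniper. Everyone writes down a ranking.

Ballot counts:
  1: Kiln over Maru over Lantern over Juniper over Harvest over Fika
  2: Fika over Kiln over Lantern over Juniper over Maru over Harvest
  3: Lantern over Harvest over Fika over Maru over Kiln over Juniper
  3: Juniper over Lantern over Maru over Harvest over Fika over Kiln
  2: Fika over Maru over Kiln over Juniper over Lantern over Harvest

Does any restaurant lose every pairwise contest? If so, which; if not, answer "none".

none

Pairwise majorities:
Kiln vs Maru: Kiln is ranked higher on 1+2 = 3 ballots, Maru on 8. Maru wins 8–3.
Kiln–Fika: Fika 10–1.
Kiln vs Harvest: 1+2+2 = 5 for Kiln, 6 for Harvest — Harvest by 6–5.
Kiln vs Lantern: Kiln preferred on 1+2+2 = 5 ballots; Lantern wins 6–5.
Kiln vs Juniper: Kiln, 8–3.
Maru vs Fika: 4 to 7, Fika.
Maru–Harvest: Maru 8–3.
Maru vs Lantern: Lantern wins 8–3.
Maru vs Juniper: Maru, 6–5.
Fika vs Harvest: 2+2 = 4 for Fika, 7 for Harvest — Harvest by 7–4.
Fika vs Lantern: Fika preferred on 2+2 = 4 ballots; Lantern wins 7–4.
Fika–Juniper: Fika 7–4.
Harvest vs Lantern: Lantern wins 11–0.
Harvest vs Juniper: Harvest is ranked higher on 3 ballots, Juniper on 8. Juniper wins 8–3.
Lantern–Juniper: Lantern 6–5.
No restaurant is winless: Kiln beats Juniper; Maru beats Kiln; Fika beats Kiln; Harvest beats Kiln; Lantern beats Kiln; Juniper beats Harvest. There is no Condorcet loser.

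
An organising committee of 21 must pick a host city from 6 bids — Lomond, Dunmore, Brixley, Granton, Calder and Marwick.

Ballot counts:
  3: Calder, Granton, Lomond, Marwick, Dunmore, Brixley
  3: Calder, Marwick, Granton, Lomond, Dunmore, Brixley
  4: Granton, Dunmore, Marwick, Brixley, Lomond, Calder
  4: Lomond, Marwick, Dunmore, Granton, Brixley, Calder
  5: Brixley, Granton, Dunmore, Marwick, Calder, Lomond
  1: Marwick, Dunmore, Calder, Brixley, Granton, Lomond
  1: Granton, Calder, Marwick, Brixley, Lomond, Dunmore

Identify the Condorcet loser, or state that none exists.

Pairwise majorities:
Lomond vs Dunmore: Lomond is ranked higher on 3+3+4+1 = 11 ballots, Dunmore on 10. Lomond wins 11–10.
Lomond vs Brixley: Brixley, 11–10.
Lomond vs Granton: Lomond is ranked higher on 4 ballots, Granton on 17. Granton wins 17–4.
Lomond vs Calder: Lomond preferred on 4+4 = 8 ballots; Calder wins 13–8.
Lomond vs Marwick: Lomond is ranked higher on 3+4 = 7 ballots, Marwick on 14. Marwick wins 14–7.
Dunmore vs Brixley: Dunmore is ranked higher on 3+3+4+4+1 = 15 ballots, Brixley on 6. Dunmore wins 15–6.
Dunmore vs Granton: Granton wins 16–5.
Dunmore vs Calder: Dunmore is ranked higher on 4+4+5+1 = 14 ballots, Calder on 7. Dunmore wins 14–7.
Dunmore–Marwick: Marwick 12–9.
Brixley vs Granton: Brixley is ranked higher on 5+1 = 6 ballots, Granton on 15. Granton wins 15–6.
Brixley vs Calder: Brixley is ranked higher on 4+4+5 = 13 ballots, Calder on 8. Brixley wins 13–8.
Brixley vs Marwick: 5 for Brixley, 16 for Marwick — Marwick by 16–5.
Granton vs Calder: 14 to 7, Granton.
Granton vs Marwick: Granton is ranked higher on 3+4+5+1 = 13 ballots, Marwick on 8. Granton wins 13–8.
Calder vs Marwick: Calder preferred on 3+3+1 = 7 ballots; Marwick wins 14–7.
Every city wins at least one matchup (Lomond beats Dunmore; Dunmore beats Brixley; Brixley beats Lomond; Granton beats Lomond; Calder beats Lomond; Marwick beats Lomond), so there is no Condorcet loser.

none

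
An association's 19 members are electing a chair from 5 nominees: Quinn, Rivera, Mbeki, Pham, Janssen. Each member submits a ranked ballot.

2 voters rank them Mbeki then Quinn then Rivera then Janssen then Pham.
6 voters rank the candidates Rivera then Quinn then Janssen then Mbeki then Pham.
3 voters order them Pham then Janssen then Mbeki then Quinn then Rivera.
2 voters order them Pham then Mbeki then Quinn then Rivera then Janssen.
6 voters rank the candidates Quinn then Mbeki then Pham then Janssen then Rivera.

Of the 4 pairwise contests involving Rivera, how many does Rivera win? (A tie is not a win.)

Rivera against each rival (19 voters):
Rivera vs Quinn: Rivera preferred on 6 ballots; Quinn wins 13–6.
Rivera vs Mbeki: Mbeki, 13–6.
Rivera vs Pham: Pham, 11–8.
Rivera vs Janssen: Rivera is ranked higher on 2+6+2 = 10 ballots, Janssen on 9. Rivera wins 10–9.
Rivera beats Janssen; loses to Quinn, Mbeki, Pham — 1 pairwise win.

1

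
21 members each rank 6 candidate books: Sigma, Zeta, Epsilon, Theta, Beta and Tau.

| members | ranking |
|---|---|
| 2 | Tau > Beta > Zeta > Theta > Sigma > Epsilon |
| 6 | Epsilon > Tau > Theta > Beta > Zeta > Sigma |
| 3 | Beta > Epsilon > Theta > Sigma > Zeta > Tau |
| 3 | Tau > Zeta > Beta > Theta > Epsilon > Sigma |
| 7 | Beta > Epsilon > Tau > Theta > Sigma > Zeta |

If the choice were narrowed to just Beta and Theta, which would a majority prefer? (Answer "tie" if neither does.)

Beta

Ballots ranking Beta above Theta: 2 + 3 + 3 + 7 = 15.
Ballots ranking Theta above Beta: 21 − 15 = 6.
Beta wins the head-to-head 15–6.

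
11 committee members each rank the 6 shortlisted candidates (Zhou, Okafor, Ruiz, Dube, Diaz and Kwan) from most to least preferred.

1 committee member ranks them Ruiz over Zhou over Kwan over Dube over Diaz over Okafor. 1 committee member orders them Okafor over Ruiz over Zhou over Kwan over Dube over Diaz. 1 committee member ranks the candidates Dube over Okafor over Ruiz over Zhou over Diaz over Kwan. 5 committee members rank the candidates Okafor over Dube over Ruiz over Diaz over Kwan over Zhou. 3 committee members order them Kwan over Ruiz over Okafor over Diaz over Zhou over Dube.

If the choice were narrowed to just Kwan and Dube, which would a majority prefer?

Dube

Ballots ranking Kwan above Dube: 1 + 1 + 3 = 5.
Ballots ranking Dube above Kwan: 11 − 5 = 6.
Dube wins the head-to-head 6–5.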